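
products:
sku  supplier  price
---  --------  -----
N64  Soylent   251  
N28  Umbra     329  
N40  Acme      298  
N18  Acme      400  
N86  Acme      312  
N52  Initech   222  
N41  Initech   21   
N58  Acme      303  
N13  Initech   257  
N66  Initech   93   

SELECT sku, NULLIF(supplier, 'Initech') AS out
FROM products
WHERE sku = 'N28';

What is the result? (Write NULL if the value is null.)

sku = N28: supplier=Umbra, price=329.
supplier=Umbra vs Initech: differ → Umbra

Umbra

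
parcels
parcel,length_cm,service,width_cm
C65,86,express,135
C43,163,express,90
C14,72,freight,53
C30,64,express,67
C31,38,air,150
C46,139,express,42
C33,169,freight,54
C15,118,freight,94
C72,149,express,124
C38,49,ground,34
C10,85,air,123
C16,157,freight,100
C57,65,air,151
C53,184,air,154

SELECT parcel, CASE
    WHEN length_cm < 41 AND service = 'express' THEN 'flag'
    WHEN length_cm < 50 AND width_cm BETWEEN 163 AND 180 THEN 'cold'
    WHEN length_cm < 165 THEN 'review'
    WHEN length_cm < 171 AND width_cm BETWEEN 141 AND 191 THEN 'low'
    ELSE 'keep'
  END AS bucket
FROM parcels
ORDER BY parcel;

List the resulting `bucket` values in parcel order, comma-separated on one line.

parcel=C10: length_cm < 165 → review
parcel=C14: length_cm < 165 → review
parcel=C15: length_cm < 165 → review
parcel=C16: length_cm < 165 → review
parcel=C30: length_cm < 165 → review
parcel=C31: length_cm < 165 → review
parcel=C33: ELSE → keep
parcel=C38: length_cm < 165 → review
parcel=C43: length_cm < 165 → review
parcel=C46: length_cm < 165 → review
parcel=C53: ELSE → keep
parcel=C57: length_cm < 165 → review
parcel=C65: length_cm < 165 → review
parcel=C72: length_cm < 165 → review

review, review, review, review, review, review, keep, review, review, review, keep, review, review, review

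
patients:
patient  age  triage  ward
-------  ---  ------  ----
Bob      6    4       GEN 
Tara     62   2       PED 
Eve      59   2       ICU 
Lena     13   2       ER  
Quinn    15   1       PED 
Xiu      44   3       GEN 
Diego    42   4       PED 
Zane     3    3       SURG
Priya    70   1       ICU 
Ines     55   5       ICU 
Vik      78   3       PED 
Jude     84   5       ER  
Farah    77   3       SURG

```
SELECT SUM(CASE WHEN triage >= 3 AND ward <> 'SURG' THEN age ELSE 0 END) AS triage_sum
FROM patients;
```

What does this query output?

309

patient=Bob: ✓ → 6
patient=Tara: ✗
patient=Eve: ✗
patient=Lena: ✗
patient=Quinn: ✗
patient=Xiu: ✓ → 44
patient=Diego: ✓ → 42
patient=Zane: ✗
patient=Priya: ✗
patient=Ines: ✓ → 55
patient=Vik: ✓ → 78
patient=Jude: ✓ → 84
patient=Farah: ✗
triage_sum = 6 + 44 + 42 + 55 + 78 + 84 = 309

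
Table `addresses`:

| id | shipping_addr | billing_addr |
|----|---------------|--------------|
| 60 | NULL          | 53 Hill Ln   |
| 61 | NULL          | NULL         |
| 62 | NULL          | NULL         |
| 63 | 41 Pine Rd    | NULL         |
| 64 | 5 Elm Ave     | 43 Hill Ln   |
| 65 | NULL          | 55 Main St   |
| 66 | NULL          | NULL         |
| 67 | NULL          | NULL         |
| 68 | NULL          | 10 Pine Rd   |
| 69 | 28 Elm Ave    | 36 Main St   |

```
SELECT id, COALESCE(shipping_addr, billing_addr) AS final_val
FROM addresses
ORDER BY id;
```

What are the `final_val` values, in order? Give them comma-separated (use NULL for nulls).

id=60: shipping_addr=NULL, billing_addr=53 Hill Ln → 53 Hill Ln
id=61: shipping_addr=NULL, billing_addr=NULL (all NULL) → NULL
id=62: shipping_addr=NULL, billing_addr=NULL (all NULL) → NULL
id=63: shipping_addr=41 Pine Rd → 41 Pine Rd
id=64: shipping_addr=5 Elm Ave → 5 Elm Ave
id=65: shipping_addr=NULL, billing_addr=55 Main St → 55 Main St
id=66: shipping_addr=NULL, billing_addr=NULL (all NULL) → NULL
id=67: shipping_addr=NULL, billing_addr=NULL (all NULL) → NULL
id=68: shipping_addr=NULL, billing_addr=10 Pine Rd → 10 Pine Rd
id=69: shipping_addr=28 Elm Ave → 28 Elm Ave

53 Hill Ln, NULL, NULL, 41 Pine Rd, 5 Elm Ave, 55 Main St, NULL, NULL, 10 Pine Rd, 28 Elm Ave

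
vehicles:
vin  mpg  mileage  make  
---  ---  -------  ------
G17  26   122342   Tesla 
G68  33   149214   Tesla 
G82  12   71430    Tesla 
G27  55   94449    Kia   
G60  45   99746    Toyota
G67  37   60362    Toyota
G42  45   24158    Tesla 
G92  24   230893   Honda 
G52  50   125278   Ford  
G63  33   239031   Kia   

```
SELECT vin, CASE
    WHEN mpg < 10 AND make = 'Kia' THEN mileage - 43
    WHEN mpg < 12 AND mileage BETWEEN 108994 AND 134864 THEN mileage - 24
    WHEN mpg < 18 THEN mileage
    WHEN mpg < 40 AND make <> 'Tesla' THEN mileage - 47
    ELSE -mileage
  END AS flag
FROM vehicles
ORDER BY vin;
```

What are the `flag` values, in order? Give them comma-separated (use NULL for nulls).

vin=G17: ELSE → -122342
vin=G27: ELSE → -94449
vin=G42: ELSE → -24158
vin=G52: ELSE → -125278
vin=G60: ELSE → -99746
vin=G63: mpg < 40 AND make <> 'Tesla' → 238984
vin=G67: mpg < 40 AND make <> 'Tesla' → 60315
vin=G68: ELSE → -149214
vin=G82: mpg < 18 → 71430
vin=G92: mpg < 40 AND make <> 'Tesla' → 230846

-122342, -94449, -24158, -125278, -99746, 238984, 60315, -149214, 71430, 230846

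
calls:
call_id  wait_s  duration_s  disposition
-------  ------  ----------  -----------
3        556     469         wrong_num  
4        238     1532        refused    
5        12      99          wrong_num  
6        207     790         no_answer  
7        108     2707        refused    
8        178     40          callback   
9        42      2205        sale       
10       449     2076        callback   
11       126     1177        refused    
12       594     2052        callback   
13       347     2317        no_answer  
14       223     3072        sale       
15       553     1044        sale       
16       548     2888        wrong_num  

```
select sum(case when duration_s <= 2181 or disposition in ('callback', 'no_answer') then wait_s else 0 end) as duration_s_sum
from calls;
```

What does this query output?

call_id=3: ✓ → 556
call_id=4: ✓ → 238
call_id=5: ✓ → 12
call_id=6: ✓ → 207
call_id=7: ✗
call_id=8: ✓ → 178
call_id=9: ✗
call_id=10: ✓ → 449
call_id=11: ✓ → 126
call_id=12: ✓ → 594
call_id=13: ✓ → 347
call_id=14: ✗
call_id=15: ✓ → 553
call_id=16: ✗
duration_s_sum = 556 + 238 + 12 + 207 + 178 + 449 + 126 + 594 + 347 + 553 = 3260

3260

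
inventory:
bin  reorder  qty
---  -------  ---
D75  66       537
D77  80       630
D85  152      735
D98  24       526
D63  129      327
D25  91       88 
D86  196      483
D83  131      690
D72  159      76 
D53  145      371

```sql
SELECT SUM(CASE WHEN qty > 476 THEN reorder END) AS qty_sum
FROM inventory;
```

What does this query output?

bin=D75: ✓ → 66
bin=D77: ✓ → 80
bin=D85: ✓ → 152
bin=D98: ✓ → 24
bin=D63: ✗
bin=D25: ✗
bin=D86: ✓ → 196
bin=D83: ✓ → 131
bin=D72: ✗
bin=D53: ✗
qty_sum = 66 + 80 + 152 + 24 + 196 + 131 = 649

649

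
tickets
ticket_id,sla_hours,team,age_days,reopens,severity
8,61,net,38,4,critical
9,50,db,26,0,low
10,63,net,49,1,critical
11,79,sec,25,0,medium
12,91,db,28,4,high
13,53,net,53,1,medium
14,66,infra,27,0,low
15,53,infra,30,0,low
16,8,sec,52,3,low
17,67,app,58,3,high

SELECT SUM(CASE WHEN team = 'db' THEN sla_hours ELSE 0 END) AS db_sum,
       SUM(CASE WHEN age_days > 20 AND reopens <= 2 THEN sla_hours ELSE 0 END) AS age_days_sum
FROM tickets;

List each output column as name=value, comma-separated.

[db_sum: team = 'db']
ticket_id=8: ✗
ticket_id=9: ✓ → 50
ticket_id=10: ✗
ticket_id=11: ✗
ticket_id=12: ✓ → 91
ticket_id=13: ✗
ticket_id=14: ✗
ticket_id=15: ✗
ticket_id=16: ✗
ticket_id=17: ✗
db_sum = 50 + 91 = 141
—
[age_days_sum: age_days > 20 AND reopens <= 2]
ticket_id=8: ✗
ticket_id=9: ✓ → 50
ticket_id=10: ✓ → 63
ticket_id=11: ✓ → 79
ticket_id=12: ✗
ticket_id=13: ✓ → 53
ticket_id=14: ✓ → 66
ticket_id=15: ✓ → 53
ticket_id=16: ✗
ticket_id=17: ✗
age_days_sum = 50 + 63 + 79 + 53 + 66 + 53 = 364

db_sum=141, age_days_sum=364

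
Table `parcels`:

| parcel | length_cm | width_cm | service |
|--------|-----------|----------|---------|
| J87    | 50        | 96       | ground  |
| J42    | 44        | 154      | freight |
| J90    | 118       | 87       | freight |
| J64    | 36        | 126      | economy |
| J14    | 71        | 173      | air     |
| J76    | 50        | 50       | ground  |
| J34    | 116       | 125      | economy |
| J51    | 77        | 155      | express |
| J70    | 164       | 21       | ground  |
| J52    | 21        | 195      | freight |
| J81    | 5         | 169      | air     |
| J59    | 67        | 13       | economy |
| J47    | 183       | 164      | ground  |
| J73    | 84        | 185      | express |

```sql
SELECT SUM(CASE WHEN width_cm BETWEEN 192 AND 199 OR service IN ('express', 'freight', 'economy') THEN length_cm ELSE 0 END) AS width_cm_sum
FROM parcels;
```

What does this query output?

parcel=J87: ✗
parcel=J42: ✓ → 44
parcel=J90: ✓ → 118
parcel=J64: ✓ → 36
parcel=J14: ✗
parcel=J76: ✗
parcel=J34: ✓ → 116
parcel=J51: ✓ → 77
parcel=J70: ✗
parcel=J52: ✓ → 21
parcel=J81: ✗
parcel=J59: ✓ → 67
parcel=J47: ✗
parcel=J73: ✓ → 84
width_cm_sum = 44 + 118 + 36 + 116 + 77 + 21 + 67 + 84 = 563

563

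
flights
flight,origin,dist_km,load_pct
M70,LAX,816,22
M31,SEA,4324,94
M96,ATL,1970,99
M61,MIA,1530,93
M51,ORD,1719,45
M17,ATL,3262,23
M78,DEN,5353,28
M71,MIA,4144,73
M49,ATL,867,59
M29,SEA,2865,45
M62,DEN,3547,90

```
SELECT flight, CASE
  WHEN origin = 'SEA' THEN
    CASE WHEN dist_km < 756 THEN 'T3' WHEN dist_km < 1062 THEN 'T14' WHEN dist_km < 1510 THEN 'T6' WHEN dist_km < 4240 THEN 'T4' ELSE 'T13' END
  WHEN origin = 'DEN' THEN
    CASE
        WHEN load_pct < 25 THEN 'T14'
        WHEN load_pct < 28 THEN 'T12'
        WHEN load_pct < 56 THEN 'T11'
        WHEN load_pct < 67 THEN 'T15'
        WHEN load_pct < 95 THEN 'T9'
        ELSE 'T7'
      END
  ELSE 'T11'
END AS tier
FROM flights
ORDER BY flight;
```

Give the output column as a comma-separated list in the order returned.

T11, T4, T13, T11, T11, T11, T9, T11, T11, T11, T11

flight=M17: origin='ATL' → outer ELSE → T11
flight=M29: origin='SEA' → inner[dist_km < 4240] → T4
flight=M31: origin='SEA' → inner[ELSE] → T13
flight=M49: origin='ATL' → outer ELSE → T11
flight=M51: origin='ORD' → outer ELSE → T11
flight=M61: origin='MIA' → outer ELSE → T11
flight=M62: origin='DEN' → inner[load_pct < 95] → T9
flight=M70: origin='LAX' → outer ELSE → T11
flight=M71: origin='MIA' → outer ELSE → T11
flight=M78: origin='DEN' → inner[load_pct < 56] → T11
flight=M96: origin='ATL' → outer ELSE → T11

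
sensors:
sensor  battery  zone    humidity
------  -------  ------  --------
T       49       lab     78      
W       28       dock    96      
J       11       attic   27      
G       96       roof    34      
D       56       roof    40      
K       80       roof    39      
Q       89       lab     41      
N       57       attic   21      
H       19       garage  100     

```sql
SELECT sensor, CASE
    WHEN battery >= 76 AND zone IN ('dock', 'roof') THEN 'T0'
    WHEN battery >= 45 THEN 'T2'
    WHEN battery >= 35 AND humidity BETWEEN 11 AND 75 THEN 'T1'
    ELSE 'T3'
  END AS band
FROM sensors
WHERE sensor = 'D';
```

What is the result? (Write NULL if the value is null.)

sensor = D: battery=56, zone=roof, humidity=40.
battery >= 76 AND zone IN ('dock', 'roof') → false
battery >= 45 → true → T2

T2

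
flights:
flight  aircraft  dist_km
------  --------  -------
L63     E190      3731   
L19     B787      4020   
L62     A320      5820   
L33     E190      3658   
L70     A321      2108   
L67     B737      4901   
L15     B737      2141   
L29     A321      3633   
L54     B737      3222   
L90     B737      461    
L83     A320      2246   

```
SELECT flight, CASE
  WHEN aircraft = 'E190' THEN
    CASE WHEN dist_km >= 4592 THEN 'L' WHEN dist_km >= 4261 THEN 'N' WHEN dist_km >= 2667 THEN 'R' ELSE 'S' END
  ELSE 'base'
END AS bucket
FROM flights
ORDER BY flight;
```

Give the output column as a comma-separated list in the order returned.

base, base, base, R, base, base, R, base, base, base, base

flight=L15: aircraft='B737' → outer ELSE → base
flight=L19: aircraft='B787' → outer ELSE → base
flight=L29: aircraft='A321' → outer ELSE → base
flight=L33: aircraft='E190' → inner[dist_km >= 2667] → R
flight=L54: aircraft='B737' → outer ELSE → base
flight=L62: aircraft='A320' → outer ELSE → base
flight=L63: aircraft='E190' → inner[dist_km >= 2667] → R
flight=L67: aircraft='B737' → outer ELSE → base
flight=L70: aircraft='A321' → outer ELSE → base
flight=L83: aircraft='A320' → outer ELSE → base
flight=L90: aircraft='B737' → outer ELSE → base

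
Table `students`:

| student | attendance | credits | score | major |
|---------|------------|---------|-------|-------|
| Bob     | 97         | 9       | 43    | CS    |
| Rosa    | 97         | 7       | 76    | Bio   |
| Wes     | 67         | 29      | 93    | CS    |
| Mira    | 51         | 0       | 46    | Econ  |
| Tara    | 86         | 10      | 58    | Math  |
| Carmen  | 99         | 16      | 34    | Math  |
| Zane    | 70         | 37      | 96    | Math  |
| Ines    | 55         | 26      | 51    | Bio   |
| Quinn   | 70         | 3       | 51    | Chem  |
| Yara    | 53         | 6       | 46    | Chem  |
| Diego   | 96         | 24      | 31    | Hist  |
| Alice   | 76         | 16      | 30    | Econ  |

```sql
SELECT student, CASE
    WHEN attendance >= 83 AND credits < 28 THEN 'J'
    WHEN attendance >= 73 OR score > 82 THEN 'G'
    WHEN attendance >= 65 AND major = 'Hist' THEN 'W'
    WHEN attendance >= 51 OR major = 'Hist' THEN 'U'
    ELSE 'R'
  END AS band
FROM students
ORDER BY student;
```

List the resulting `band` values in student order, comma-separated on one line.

student=Alice: attendance >= 73 OR score > 82 → G
student=Bob: attendance >= 83 AND credits < 28 → J
student=Carmen: attendance >= 83 AND credits < 28 → J
student=Diego: attendance >= 83 AND credits < 28 → J
student=Ines: attendance >= 51 OR major = 'Hist' → U
student=Mira: attendance >= 51 OR major = 'Hist' → U
student=Quinn: attendance >= 51 OR major = 'Hist' → U
student=Rosa: attendance >= 83 AND credits < 28 → J
student=Tara: attendance >= 83 AND credits < 28 → J
student=Wes: attendance >= 73 OR score > 82 → G
student=Yara: attendance >= 51 OR major = 'Hist' → U
student=Zane: attendance >= 73 OR score > 82 → G

G, J, J, J, U, U, U, J, J, G, U, G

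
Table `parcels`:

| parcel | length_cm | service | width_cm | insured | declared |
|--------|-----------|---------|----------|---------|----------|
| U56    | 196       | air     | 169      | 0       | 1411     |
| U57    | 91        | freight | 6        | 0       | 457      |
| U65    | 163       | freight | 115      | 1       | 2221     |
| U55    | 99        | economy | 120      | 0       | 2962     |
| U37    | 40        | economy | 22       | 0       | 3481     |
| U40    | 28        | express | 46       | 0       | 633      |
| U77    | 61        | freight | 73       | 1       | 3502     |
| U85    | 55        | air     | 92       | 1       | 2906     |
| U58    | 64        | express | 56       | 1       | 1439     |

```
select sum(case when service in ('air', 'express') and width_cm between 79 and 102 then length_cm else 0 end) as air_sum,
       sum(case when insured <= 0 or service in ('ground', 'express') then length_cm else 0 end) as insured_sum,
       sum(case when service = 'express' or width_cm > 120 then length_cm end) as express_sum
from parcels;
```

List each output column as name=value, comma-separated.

air_sum=55, insured_sum=518, express_sum=288

[air_sum: service in ('air', 'express') and width_cm between 79 and 102]
parcel=U56: ✗
parcel=U57: ✗
parcel=U65: ✗
parcel=U55: ✗
parcel=U37: ✗
parcel=U40: ✗
parcel=U77: ✗
parcel=U85: ✓ → 55
parcel=U58: ✗
air_sum = 55
—
[insured_sum: insured <= 0 or service in ('ground', 'express')]
parcel=U56: ✓ → 196
parcel=U57: ✓ → 91
parcel=U65: ✗
parcel=U55: ✓ → 99
parcel=U37: ✓ → 40
parcel=U40: ✓ → 28
parcel=U77: ✗
parcel=U85: ✗
parcel=U58: ✓ → 64
insured_sum = 196 + 91 + 99 + 40 + 28 + 64 = 518
—
[express_sum: service = 'express' or width_cm > 120]
parcel=U56: ✓ → 196
parcel=U57: ✗
parcel=U65: ✗
parcel=U55: ✗
parcel=U37: ✗
parcel=U40: ✓ → 28
parcel=U77: ✗
parcel=U85: ✗
parcel=U58: ✓ → 64
express_sum = 196 + 28 + 64 = 288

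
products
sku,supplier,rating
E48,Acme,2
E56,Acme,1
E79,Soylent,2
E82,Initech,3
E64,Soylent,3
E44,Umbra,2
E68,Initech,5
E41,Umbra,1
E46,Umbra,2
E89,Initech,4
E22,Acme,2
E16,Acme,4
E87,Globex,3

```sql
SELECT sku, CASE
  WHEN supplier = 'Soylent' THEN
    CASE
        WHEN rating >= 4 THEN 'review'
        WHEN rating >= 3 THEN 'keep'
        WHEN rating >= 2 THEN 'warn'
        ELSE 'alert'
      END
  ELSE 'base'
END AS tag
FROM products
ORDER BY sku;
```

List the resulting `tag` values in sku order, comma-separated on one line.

base, base, base, base, base, base, base, keep, base, warn, base, base, base

sku=E16: supplier='Acme' → outer ELSE → base
sku=E22: supplier='Acme' → outer ELSE → base
sku=E41: supplier='Umbra' → outer ELSE → base
sku=E44: supplier='Umbra' → outer ELSE → base
sku=E46: supplier='Umbra' → outer ELSE → base
sku=E48: supplier='Acme' → outer ELSE → base
sku=E56: supplier='Acme' → outer ELSE → base
sku=E64: supplier='Soylent' → inner[rating >= 3] → keep
sku=E68: supplier='Initech' → outer ELSE → base
sku=E79: supplier='Soylent' → inner[rating >= 2] → warn
sku=E82: supplier='Initech' → outer ELSE → base
sku=E87: supplier='Globex' → outer ELSE → base
sku=E89: supplier='Initech' → outer ELSE → base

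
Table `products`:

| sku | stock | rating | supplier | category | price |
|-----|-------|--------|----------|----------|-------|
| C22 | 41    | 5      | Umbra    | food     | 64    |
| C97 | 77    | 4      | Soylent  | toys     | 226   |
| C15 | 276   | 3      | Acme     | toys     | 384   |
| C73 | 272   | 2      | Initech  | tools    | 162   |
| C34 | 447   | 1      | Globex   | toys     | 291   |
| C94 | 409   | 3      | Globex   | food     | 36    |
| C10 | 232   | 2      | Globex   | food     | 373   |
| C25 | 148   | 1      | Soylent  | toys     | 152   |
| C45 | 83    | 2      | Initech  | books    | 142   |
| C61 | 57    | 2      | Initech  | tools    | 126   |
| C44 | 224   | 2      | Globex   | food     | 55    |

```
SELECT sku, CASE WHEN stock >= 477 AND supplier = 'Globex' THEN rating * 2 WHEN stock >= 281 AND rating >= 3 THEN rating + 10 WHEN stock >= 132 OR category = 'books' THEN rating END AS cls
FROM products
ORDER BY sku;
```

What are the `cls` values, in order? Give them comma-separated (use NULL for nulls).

sku=C10: stock >= 132 OR category = 'books' → 2
sku=C15: stock >= 132 OR category = 'books' → 3
sku=C22: (no match → NULL) → NULL
sku=C25: stock >= 132 OR category = 'books' → 1
sku=C34: stock >= 132 OR category = 'books' → 1
sku=C44: stock >= 132 OR category = 'books' → 2
sku=C45: stock >= 132 OR category = 'books' → 2
sku=C61: (no match → NULL) → NULL
sku=C73: stock >= 132 OR category = 'books' → 2
sku=C94: stock >= 281 AND rating >= 3 → 13
sku=C97: (no match → NULL) → NULL

2, 3, NULL, 1, 1, 2, 2, NULL, 2, 13, NULL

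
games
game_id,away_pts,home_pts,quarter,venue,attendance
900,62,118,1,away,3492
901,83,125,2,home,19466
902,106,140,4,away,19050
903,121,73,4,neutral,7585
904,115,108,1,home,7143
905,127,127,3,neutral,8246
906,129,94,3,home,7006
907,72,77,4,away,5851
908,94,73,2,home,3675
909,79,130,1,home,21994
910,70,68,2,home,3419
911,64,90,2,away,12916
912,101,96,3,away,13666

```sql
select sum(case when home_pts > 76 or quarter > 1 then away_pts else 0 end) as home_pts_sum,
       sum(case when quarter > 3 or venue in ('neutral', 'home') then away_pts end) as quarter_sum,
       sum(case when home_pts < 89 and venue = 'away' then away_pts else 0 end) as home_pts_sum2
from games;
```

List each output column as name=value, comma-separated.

home_pts_sum=1223, quarter_sum=996, home_pts_sum2=72

[home_pts_sum: home_pts > 76 or quarter > 1]
game_id=900: ✓ → 62
game_id=901: ✓ → 83
game_id=902: ✓ → 106
game_id=903: ✓ → 121
game_id=904: ✓ → 115
game_id=905: ✓ → 127
game_id=906: ✓ → 129
game_id=907: ✓ → 72
game_id=908: ✓ → 94
game_id=909: ✓ → 79
game_id=910: ✓ → 70
game_id=911: ✓ → 64
game_id=912: ✓ → 101
home_pts_sum = 62 + 83 + 106 + 121 + 115 + 127 + 129 + 72 + 94 + 79 + 70 + 64 + 101 = 1223
—
[quarter_sum: quarter > 3 or venue in ('neutral', 'home')]
game_id=900: ✗
game_id=901: ✓ → 83
game_id=902: ✓ → 106
game_id=903: ✓ → 121
game_id=904: ✓ → 115
game_id=905: ✓ → 127
game_id=906: ✓ → 129
game_id=907: ✓ → 72
game_id=908: ✓ → 94
game_id=909: ✓ → 79
game_id=910: ✓ → 70
game_id=911: ✗
game_id=912: ✗
quarter_sum = 83 + 106 + 121 + 115 + 127 + 129 + 72 + 94 + 79 + 70 = 996
—
[home_pts_sum2: home_pts < 89 and venue = 'away']
game_id=900: ✗
game_id=901: ✗
game_id=902: ✗
game_id=903: ✗
game_id=904: ✗
game_id=905: ✗
game_id=906: ✗
game_id=907: ✓ → 72
game_id=908: ✗
game_id=909: ✗
game_id=910: ✗
game_id=911: ✗
game_id=912: ✗
home_pts_sum2 = 72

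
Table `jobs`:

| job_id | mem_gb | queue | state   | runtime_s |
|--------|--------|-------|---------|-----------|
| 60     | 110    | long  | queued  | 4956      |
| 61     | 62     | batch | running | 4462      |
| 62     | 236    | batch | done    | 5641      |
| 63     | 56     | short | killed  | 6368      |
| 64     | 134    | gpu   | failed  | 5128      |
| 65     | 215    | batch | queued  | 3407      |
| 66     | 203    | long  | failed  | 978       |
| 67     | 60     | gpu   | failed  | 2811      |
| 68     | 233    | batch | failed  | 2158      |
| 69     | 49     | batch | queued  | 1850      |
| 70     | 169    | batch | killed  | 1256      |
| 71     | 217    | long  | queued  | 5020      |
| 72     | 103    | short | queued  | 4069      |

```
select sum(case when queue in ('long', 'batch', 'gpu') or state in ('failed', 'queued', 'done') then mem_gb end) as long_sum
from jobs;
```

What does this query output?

1791

job_id=60: ✓ → 110
job_id=61: ✓ → 62
job_id=62: ✓ → 236
job_id=63: ✗
job_id=64: ✓ → 134
job_id=65: ✓ → 215
job_id=66: ✓ → 203
job_id=67: ✓ → 60
job_id=68: ✓ → 233
job_id=69: ✓ → 49
job_id=70: ✓ → 169
job_id=71: ✓ → 217
job_id=72: ✓ → 103
long_sum = 110 + 62 + 236 + 134 + 215 + 203 + 60 + 233 + 49 + 169 + 217 + 103 = 1791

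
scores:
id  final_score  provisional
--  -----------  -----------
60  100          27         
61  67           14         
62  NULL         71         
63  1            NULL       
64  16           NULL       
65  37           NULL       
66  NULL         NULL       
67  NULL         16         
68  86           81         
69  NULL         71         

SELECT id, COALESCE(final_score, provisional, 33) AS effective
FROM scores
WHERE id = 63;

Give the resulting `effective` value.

id = 63: final_score=1, provisional=NULL.
final_score=1 → 1

1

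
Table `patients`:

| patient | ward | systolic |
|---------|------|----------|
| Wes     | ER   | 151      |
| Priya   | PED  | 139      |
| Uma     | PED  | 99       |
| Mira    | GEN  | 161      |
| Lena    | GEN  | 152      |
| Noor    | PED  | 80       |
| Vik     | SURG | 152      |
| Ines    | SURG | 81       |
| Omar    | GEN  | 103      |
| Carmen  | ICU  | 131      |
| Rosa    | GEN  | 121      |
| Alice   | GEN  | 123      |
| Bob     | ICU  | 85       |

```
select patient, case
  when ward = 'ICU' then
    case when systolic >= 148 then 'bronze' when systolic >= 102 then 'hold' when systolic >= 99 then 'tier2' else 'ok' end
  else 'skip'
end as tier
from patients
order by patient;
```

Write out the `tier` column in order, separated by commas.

skip, ok, hold, skip, skip, skip, skip, skip, skip, skip, skip, skip, skip

patient=Alice: ward='GEN' → outer ELSE → skip
patient=Bob: ward='ICU' → inner[ELSE] → ok
patient=Carmen: ward='ICU' → inner[systolic >= 102] → hold
patient=Ines: ward='SURG' → outer ELSE → skip
patient=Lena: ward='GEN' → outer ELSE → skip
patient=Mira: ward='GEN' → outer ELSE → skip
patient=Noor: ward='PED' → outer ELSE → skip
patient=Omar: ward='GEN' → outer ELSE → skip
patient=Priya: ward='PED' → outer ELSE → skip
patient=Rosa: ward='GEN' → outer ELSE → skip
patient=Uma: ward='PED' → outer ELSE → skip
patient=Vik: ward='SURG' → outer ELSE → skip
patient=Wes: ward='ER' → outer ELSE → skip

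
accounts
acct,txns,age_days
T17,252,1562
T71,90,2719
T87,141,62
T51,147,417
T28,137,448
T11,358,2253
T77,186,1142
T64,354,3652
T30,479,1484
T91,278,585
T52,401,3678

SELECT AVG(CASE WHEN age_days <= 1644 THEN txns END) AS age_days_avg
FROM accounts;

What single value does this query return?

acct=T17: ✓ → 252
acct=T71: ✗
acct=T87: ✓ → 141
acct=T51: ✓ → 147
acct=T28: ✓ → 137
acct=T11: ✗
acct=T77: ✓ → 186
acct=T64: ✗
acct=T30: ✓ → 479
acct=T91: ✓ → 278
acct=T52: ✗
age_days_avg = (252 + 141 + 147 + 137 + 186 + 479 + 278) / 7 = 231.4285714286

231.4285714286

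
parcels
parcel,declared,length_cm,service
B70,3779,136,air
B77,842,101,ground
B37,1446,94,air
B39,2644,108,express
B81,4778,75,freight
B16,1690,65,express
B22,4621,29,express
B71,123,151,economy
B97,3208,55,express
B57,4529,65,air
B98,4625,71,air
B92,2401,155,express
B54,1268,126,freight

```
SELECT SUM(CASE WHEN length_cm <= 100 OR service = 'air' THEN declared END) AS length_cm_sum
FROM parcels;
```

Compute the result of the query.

28676

parcel=B70: ✓ → 3779
parcel=B77: ✗
parcel=B37: ✓ → 1446
parcel=B39: ✗
parcel=B81: ✓ → 4778
parcel=B16: ✓ → 1690
parcel=B22: ✓ → 4621
parcel=B71: ✗
parcel=B97: ✓ → 3208
parcel=B57: ✓ → 4529
parcel=B98: ✓ → 4625
parcel=B92: ✗
parcel=B54: ✗
length_cm_sum = 3779 + 1446 + 4778 + 1690 + 4621 + 3208 + 4529 + 4625 = 28676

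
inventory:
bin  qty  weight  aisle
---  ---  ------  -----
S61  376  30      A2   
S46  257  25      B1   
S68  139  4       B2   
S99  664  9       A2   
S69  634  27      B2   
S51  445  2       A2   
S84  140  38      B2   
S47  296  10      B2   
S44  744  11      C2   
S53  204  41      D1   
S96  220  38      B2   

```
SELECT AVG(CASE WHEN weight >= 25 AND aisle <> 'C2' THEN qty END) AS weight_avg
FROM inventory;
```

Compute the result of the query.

bin=S61: ✓ → 376
bin=S46: ✓ → 257
bin=S68: ✗
bin=S99: ✗
bin=S69: ✓ → 634
bin=S51: ✗
bin=S84: ✓ → 140
bin=S47: ✗
bin=S44: ✗
bin=S53: ✓ → 204
bin=S96: ✓ → 220
weight_avg = (376 + 257 + 634 + 140 + 204 + 220) / 6 = 305.1666666667

305.1666666667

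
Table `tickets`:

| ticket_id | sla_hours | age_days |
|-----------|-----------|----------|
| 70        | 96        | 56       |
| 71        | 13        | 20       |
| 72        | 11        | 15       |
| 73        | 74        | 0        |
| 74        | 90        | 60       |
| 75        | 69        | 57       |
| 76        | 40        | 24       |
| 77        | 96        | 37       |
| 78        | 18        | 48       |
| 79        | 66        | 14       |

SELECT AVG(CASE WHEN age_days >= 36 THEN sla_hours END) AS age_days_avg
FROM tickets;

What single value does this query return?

73.8

ticket_id=70: ✓ → 96
ticket_id=71: ✗
ticket_id=72: ✗
ticket_id=73: ✗
ticket_id=74: ✓ → 90
ticket_id=75: ✓ → 69
ticket_id=76: ✗
ticket_id=77: ✓ → 96
ticket_id=78: ✓ → 18
ticket_id=79: ✗
age_days_avg = (96 + 90 + 69 + 96 + 18) / 5 = 73.8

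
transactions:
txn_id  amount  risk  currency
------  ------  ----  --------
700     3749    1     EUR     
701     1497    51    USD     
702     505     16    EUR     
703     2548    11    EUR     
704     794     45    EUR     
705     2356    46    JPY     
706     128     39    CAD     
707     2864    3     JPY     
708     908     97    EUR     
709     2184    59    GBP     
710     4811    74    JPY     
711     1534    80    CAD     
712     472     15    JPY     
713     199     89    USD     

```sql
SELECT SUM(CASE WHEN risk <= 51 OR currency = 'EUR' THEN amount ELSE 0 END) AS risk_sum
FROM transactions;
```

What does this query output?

15821

txn_id=700: ✓ → 3749
txn_id=701: ✓ → 1497
txn_id=702: ✓ → 505
txn_id=703: ✓ → 2548
txn_id=704: ✓ → 794
txn_id=705: ✓ → 2356
txn_id=706: ✓ → 128
txn_id=707: ✓ → 2864
txn_id=708: ✓ → 908
txn_id=709: ✗
txn_id=710: ✗
txn_id=711: ✗
txn_id=712: ✓ → 472
txn_id=713: ✗
risk_sum = 3749 + 1497 + 505 + 2548 + 794 + 2356 + 128 + 2864 + 908 + 472 = 15821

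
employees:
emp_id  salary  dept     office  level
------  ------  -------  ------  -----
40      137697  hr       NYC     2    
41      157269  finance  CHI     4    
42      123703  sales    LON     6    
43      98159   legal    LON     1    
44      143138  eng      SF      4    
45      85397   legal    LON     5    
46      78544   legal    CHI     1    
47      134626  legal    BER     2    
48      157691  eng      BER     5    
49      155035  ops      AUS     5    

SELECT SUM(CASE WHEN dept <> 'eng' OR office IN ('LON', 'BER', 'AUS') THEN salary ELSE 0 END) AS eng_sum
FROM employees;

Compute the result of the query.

1128121

emp_id=40: ✓ → 137697
emp_id=41: ✓ → 157269
emp_id=42: ✓ → 123703
emp_id=43: ✓ → 98159
emp_id=44: ✗
emp_id=45: ✓ → 85397
emp_id=46: ✓ → 78544
emp_id=47: ✓ → 134626
emp_id=48: ✓ → 157691
emp_id=49: ✓ → 155035
eng_sum = 137697 + 157269 + 123703 + 98159 + 85397 + 78544 + 134626 + 157691 + 155035 = 1128121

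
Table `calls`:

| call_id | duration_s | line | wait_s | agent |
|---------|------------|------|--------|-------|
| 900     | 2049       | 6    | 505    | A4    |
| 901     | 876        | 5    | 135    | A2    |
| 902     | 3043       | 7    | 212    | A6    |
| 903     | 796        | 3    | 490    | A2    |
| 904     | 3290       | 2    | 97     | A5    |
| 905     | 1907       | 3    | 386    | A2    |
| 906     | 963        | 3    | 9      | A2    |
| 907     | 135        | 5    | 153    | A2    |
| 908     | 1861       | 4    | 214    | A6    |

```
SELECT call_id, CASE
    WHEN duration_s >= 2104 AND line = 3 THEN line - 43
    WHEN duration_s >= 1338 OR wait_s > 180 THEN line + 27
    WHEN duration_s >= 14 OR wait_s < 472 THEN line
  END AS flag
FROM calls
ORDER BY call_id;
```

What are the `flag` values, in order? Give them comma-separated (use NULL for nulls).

call_id=900: duration_s >= 1338 OR wait_s > 180 → 33
call_id=901: duration_s >= 14 OR wait_s < 472 → 5
call_id=902: duration_s >= 1338 OR wait_s > 180 → 34
call_id=903: duration_s >= 1338 OR wait_s > 180 → 30
call_id=904: duration_s >= 1338 OR wait_s > 180 → 29
call_id=905: duration_s >= 1338 OR wait_s > 180 → 30
call_id=906: duration_s >= 14 OR wait_s < 472 → 3
call_id=907: duration_s >= 14 OR wait_s < 472 → 5
call_id=908: duration_s >= 1338 OR wait_s > 180 → 31

33, 5, 34, 30, 29, 30, 3, 5, 31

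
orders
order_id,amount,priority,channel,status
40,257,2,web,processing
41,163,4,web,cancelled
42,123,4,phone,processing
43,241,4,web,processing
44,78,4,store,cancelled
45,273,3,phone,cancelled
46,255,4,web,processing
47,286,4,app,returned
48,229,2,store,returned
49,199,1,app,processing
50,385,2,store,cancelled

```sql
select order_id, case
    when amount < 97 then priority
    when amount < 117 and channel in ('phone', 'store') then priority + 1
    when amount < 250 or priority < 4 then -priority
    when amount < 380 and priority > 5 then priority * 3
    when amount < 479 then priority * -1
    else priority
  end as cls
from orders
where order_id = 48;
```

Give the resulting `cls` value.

order_id = 48: amount=229, priority=2, channel=store, status=returned.
amount < 97 → false
amount < 117 and channel in ('phone', 'store') → false
amount < 250 or priority < 4 → true → -2

-2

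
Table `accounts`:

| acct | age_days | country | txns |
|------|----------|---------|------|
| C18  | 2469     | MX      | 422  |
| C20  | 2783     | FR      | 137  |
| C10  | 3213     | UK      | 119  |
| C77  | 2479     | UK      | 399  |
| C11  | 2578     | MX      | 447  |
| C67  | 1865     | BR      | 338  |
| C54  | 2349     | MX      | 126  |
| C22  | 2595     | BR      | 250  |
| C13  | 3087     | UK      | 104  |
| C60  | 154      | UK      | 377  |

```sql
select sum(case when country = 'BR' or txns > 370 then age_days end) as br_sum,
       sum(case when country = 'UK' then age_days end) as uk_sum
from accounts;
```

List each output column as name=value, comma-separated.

br_sum=12140, uk_sum=8933

[br_sum: country = 'BR' or txns > 370]
acct=C18: ✓ → 2469
acct=C20: ✗
acct=C10: ✗
acct=C77: ✓ → 2479
acct=C11: ✓ → 2578
acct=C67: ✓ → 1865
acct=C54: ✗
acct=C22: ✓ → 2595
acct=C13: ✗
acct=C60: ✓ → 154
br_sum = 2469 + 2479 + 2578 + 1865 + 2595 + 154 = 12140
—
[uk_sum: country = 'UK']
acct=C18: ✗
acct=C20: ✗
acct=C10: ✓ → 3213
acct=C77: ✓ → 2479
acct=C11: ✗
acct=C67: ✗
acct=C54: ✗
acct=C22: ✗
acct=C13: ✓ → 3087
acct=C60: ✓ → 154
uk_sum = 3213 + 2479 + 3087 + 154 = 8933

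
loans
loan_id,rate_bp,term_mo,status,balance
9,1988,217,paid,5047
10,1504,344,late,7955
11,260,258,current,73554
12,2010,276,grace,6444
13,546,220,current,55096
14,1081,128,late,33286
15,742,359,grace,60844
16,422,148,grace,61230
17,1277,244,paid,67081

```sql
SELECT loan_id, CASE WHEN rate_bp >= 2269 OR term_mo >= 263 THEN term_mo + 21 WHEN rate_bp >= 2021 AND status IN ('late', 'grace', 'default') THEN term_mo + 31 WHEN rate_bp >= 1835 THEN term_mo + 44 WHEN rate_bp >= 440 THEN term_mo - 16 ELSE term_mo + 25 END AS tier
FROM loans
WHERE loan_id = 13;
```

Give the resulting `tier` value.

204

loan_id = 13: rate_bp=546, term_mo=220, status=current, balance=55096.
rate_bp >= 2269 OR term_mo >= 263 → false
rate_bp >= 2021 AND status IN ('late', 'grace', 'default') → false
rate_bp >= 1835 → false
rate_bp >= 440 → true → 204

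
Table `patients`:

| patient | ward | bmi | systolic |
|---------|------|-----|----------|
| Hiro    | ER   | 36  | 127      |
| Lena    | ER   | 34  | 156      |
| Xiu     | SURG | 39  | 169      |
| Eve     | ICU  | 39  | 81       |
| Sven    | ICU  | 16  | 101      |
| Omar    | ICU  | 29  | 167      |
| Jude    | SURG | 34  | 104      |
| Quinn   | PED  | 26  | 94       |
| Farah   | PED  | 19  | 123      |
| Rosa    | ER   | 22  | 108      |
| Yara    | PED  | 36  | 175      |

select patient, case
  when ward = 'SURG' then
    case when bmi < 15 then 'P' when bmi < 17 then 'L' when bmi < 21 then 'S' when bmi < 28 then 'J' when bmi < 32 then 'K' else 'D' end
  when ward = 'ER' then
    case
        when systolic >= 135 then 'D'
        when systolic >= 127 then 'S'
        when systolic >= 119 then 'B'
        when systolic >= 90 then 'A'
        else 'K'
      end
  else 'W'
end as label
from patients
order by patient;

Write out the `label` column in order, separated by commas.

patient=Eve: ward='ICU' → outer ELSE → W
patient=Farah: ward='PED' → outer ELSE → W
patient=Hiro: ward='ER' → inner[systolic >= 127] → S
patient=Jude: ward='SURG' → inner[ELSE] → D
patient=Lena: ward='ER' → inner[systolic >= 135] → D
patient=Omar: ward='ICU' → outer ELSE → W
patient=Quinn: ward='PED' → outer ELSE → W
patient=Rosa: ward='ER' → inner[systolic >= 90] → A
patient=Sven: ward='ICU' → outer ELSE → W
patient=Xiu: ward='SURG' → inner[ELSE] → D
patient=Yara: ward='PED' → outer ELSE → W

W, W, S, D, D, W, W, A, W, D, W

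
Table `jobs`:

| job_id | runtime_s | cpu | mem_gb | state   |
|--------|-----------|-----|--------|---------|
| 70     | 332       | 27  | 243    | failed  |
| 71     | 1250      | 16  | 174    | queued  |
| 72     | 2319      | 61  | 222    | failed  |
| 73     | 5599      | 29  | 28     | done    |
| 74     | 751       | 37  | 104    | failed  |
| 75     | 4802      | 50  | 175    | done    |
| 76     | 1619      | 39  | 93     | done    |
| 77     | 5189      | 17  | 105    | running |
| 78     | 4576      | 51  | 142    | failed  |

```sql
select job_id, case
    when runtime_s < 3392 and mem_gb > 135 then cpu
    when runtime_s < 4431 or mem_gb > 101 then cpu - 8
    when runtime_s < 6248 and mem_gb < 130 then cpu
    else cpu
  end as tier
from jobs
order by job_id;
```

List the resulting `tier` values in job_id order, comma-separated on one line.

job_id=70: runtime_s < 3392 and mem_gb > 135 → 27
job_id=71: runtime_s < 3392 and mem_gb > 135 → 16
job_id=72: runtime_s < 3392 and mem_gb > 135 → 61
job_id=73: runtime_s < 6248 and mem_gb < 130 → 29
job_id=74: runtime_s < 4431 or mem_gb > 101 → 29
job_id=75: runtime_s < 4431 or mem_gb > 101 → 42
job_id=76: runtime_s < 4431 or mem_gb > 101 → 31
job_id=77: runtime_s < 4431 or mem_gb > 101 → 9
job_id=78: runtime_s < 4431 or mem_gb > 101 → 43

27, 16, 61, 29, 29, 42, 31, 9, 43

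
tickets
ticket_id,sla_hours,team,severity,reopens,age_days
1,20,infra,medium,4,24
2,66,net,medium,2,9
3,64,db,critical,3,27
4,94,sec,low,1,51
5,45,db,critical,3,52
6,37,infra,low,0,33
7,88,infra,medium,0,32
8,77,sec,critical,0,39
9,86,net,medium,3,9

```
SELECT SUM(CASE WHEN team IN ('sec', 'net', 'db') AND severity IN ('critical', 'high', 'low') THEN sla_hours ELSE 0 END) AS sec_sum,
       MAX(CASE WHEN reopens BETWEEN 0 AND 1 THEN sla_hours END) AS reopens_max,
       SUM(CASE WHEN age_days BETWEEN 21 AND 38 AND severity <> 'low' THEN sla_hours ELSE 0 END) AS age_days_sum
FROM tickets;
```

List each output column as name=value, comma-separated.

sec_sum=280, reopens_max=94, age_days_sum=172

[sec_sum: team IN ('sec', 'net', 'db') AND severity IN ('critical', 'high', 'low')]
ticket_id=1: ✗
ticket_id=2: ✗
ticket_id=3: ✓ → 64
ticket_id=4: ✓ → 94
ticket_id=5: ✓ → 45
ticket_id=6: ✗
ticket_id=7: ✗
ticket_id=8: ✓ → 77
ticket_id=9: ✗
sec_sum = 64 + 94 + 45 + 77 = 280
—
[reopens_max: reopens BETWEEN 0 AND 1]
ticket_id=1: ✗
ticket_id=2: ✗
ticket_id=3: ✗
ticket_id=4: ✓ → 94
ticket_id=5: ✗
ticket_id=6: ✓ → 37
ticket_id=7: ✓ → 88
ticket_id=8: ✓ → 77
ticket_id=9: ✗
reopens_max = MAX(94, 37, 88, 77) = 94
—
[age_days_sum: age_days BETWEEN 21 AND 38 AND severity <> 'low']
ticket_id=1: ✓ → 20
ticket_id=2: ✗
ticket_id=3: ✓ → 64
ticket_id=4: ✗
ticket_id=5: ✗
ticket_id=6: ✗
ticket_id=7: ✓ → 88
ticket_id=8: ✗
ticket_id=9: ✗
age_days_sum = 20 + 64 + 88 = 172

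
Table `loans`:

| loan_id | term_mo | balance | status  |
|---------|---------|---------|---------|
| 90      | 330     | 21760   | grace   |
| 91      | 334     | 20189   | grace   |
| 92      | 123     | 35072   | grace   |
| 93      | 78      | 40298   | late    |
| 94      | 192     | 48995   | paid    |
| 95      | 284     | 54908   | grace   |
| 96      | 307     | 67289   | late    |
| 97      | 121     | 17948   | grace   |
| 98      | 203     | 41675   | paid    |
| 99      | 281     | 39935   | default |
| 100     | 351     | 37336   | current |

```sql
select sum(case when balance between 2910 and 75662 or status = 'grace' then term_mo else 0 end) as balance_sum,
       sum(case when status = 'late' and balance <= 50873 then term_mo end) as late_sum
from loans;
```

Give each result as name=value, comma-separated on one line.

[balance_sum: balance between 2910 and 75662 or status = 'grace']
loan_id=90: ✓ → 330
loan_id=91: ✓ → 334
loan_id=92: ✓ → 123
loan_id=93: ✓ → 78
loan_id=94: ✓ → 192
loan_id=95: ✓ → 284
loan_id=96: ✓ → 307
loan_id=97: ✓ → 121
loan_id=98: ✓ → 203
loan_id=99: ✓ → 281
loan_id=100: ✓ → 351
balance_sum = 330 + 334 + 123 + 78 + 192 + 284 + 307 + 121 + 203 + 281 + 351 = 2604
—
[late_sum: status = 'late' and balance <= 50873]
loan_id=90: ✗
loan_id=91: ✗
loan_id=92: ✗
loan_id=93: ✓ → 78
loan_id=94: ✗
loan_id=95: ✗
loan_id=96: ✗
loan_id=97: ✗
loan_id=98: ✗
loan_id=99: ✗
loan_id=100: ✗
late_sum = 78

balance_sum=2604, late_sum=78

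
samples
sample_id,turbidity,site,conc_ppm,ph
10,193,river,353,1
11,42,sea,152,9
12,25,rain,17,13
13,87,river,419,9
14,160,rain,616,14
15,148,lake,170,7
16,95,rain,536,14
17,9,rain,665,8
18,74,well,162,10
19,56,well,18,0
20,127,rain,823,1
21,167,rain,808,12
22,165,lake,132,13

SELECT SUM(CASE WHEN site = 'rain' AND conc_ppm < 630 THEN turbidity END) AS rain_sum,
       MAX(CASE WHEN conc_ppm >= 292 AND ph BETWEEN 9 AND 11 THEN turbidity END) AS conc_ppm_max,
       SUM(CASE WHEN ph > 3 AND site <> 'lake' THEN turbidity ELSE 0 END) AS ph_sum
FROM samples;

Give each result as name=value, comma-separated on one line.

rain_sum=280, conc_ppm_max=87, ph_sum=659

[rain_sum: site = 'rain' AND conc_ppm < 630]
sample_id=10: ✗
sample_id=11: ✗
sample_id=12: ✓ → 25
sample_id=13: ✗
sample_id=14: ✓ → 160
sample_id=15: ✗
sample_id=16: ✓ → 95
sample_id=17: ✗
sample_id=18: ✗
sample_id=19: ✗
sample_id=20: ✗
sample_id=21: ✗
sample_id=22: ✗
rain_sum = 25 + 160 + 95 = 280
—
[conc_ppm_max: conc_ppm >= 292 AND ph BETWEEN 9 AND 11]
sample_id=10: ✗
sample_id=11: ✗
sample_id=12: ✗
sample_id=13: ✓ → 87
sample_id=14: ✗
sample_id=15: ✗
sample_id=16: ✗
sample_id=17: ✗
sample_id=18: ✗
sample_id=19: ✗
sample_id=20: ✗
sample_id=21: ✗
sample_id=22: ✗
conc_ppm_max = MAX(87) = 87
—
[ph_sum: ph > 3 AND site <> 'lake']
sample_id=10: ✗
sample_id=11: ✓ → 42
sample_id=12: ✓ → 25
sample_id=13: ✓ → 87
sample_id=14: ✓ → 160
sample_id=15: ✗
sample_id=16: ✓ → 95
sample_id=17: ✓ → 9
sample_id=18: ✓ → 74
sample_id=19: ✗
sample_id=20: ✗
sample_id=21: ✓ → 167
sample_id=22: ✗
ph_sum = 42 + 25 + 87 + 160 + 95 + 9 + 74 + 167 = 659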